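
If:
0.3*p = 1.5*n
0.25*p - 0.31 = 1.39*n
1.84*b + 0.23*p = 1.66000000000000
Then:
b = 2.29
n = -2.21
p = -11.07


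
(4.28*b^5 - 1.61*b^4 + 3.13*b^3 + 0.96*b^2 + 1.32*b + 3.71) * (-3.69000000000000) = -15.7932*b^5 + 5.9409*b^4 - 11.5497*b^3 - 3.5424*b^2 - 4.8708*b - 13.6899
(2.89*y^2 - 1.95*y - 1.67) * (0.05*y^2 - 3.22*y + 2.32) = 0.1445*y^4 - 9.4033*y^3 + 12.9003*y^2 + 0.8534*y - 3.8744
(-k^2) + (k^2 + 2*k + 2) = 2*k + 2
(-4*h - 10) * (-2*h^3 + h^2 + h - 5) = 8*h^4 + 16*h^3 - 14*h^2 + 10*h + 50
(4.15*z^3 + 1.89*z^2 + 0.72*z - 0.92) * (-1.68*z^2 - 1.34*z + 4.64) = -6.972*z^5 - 8.7362*z^4 + 15.5138*z^3 + 9.3504*z^2 + 4.5736*z - 4.2688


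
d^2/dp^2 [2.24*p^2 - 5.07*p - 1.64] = 4.48000000000000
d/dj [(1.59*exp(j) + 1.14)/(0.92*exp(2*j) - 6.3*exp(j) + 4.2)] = (-1.4628*exp(2*j) - 2.0976*exp(j) + 13.86)*exp(j)/(0.8464*exp(4*j) - 11.592*exp(3*j) + 47.418*exp(2*j) - 52.92*exp(j) + 17.64)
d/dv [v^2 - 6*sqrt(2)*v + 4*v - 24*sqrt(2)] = 2*v - 6*sqrt(2) + 4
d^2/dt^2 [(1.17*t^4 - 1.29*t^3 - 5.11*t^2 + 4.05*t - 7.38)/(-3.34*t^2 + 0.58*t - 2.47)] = (-26.104104*t^6 + 13.599144*t^5 - 60.2751239999999*t^4 - 64.160476*t^3 + 144.28614*t^2 + 161.91189*t - 66.054646)/(37.259704*t^6 - 19.410744*t^5 + 86.033724*t^4 - 28.904416*t^3 + 63.623742*t^2 - 10.615566*t + 15.069223)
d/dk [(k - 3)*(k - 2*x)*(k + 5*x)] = 3*k^2 + 6*k*x - 6*k - 10*x^2 - 9*x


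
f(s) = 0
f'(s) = 0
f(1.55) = 0.00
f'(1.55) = 0.00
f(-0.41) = 0.00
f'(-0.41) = 0.00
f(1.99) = 0.00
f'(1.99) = 0.00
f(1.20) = 0.00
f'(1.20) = 0.00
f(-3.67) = 0.00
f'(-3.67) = 0.00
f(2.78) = 0.00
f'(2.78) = 0.00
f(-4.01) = 0.00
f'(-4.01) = 0.00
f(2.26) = 0.00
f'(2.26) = 0.00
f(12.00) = 0.00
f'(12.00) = 0.00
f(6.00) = 0.00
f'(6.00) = 0.00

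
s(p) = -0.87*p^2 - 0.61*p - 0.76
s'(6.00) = -11.05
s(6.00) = -35.74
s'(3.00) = -5.83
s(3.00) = -10.42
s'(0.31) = -1.15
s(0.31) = -1.03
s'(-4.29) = 6.85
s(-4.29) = -14.15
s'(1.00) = -2.35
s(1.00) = -2.24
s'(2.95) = -5.74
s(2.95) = -10.13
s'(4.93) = -9.19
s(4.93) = -24.91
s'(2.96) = -5.76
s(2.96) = -10.19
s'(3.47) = -6.65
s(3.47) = -13.35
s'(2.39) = -4.77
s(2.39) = -7.19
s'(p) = -1.74*p - 0.61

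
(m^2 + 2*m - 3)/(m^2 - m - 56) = (-m^2 - 2*m + 3)/(-m^2 + m + 56)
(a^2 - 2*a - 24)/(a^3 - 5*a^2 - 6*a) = (a + 4)/(a*(a + 1))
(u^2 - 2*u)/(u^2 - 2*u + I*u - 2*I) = u/(u + I)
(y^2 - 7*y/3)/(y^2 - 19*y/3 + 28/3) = y/(y - 4)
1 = 1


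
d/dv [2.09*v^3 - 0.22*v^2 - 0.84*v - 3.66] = 6.27*v^2 - 0.44*v - 0.84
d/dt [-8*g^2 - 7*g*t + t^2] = -7*g + 2*t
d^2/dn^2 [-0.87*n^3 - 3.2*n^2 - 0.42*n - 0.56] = -5.22*n - 6.4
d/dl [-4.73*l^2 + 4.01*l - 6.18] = 4.01 - 9.46*l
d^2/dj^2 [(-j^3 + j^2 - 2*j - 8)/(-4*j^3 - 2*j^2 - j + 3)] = 2*(-24*j^6 + 84*j^5 + 900*j^4 + 437*j^3 + 309*j^2 + 399*j + 53)/(64*j^9 + 96*j^8 + 96*j^7 - 88*j^6 - 120*j^5 - 102*j^4 + 73*j^3 + 45*j^2 + 27*j - 27)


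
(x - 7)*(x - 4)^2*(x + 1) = x^4 - 14*x^3 + 57*x^2 - 40*x - 112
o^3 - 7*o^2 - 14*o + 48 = (o - 8)*(o - 2)*(o + 3)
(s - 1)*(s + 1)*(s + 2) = s^3 + 2*s^2 - s - 2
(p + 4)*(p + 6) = p^2 + 10*p + 24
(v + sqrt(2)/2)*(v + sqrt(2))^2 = v^3 + 5*sqrt(2)*v^2/2 + 4*v + sqrt(2)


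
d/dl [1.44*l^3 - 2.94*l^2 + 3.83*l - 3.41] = 4.32*l^2 - 5.88*l + 3.83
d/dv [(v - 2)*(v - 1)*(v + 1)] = 3*v^2 - 4*v - 1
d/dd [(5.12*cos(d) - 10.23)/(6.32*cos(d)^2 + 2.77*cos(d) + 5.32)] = (32.3584*cos(d)^2 - 129.3072*cos(d) - 55.5755)*sin(d)/(39.9424*cos(d)^4 + 35.0128*cos(d)^3 + 74.9177*cos(d)^2 + 29.4728*cos(d) + 28.3024)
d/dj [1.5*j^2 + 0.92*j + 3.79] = 3.0*j + 0.92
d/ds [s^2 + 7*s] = 2*s + 7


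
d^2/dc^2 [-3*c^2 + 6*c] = -6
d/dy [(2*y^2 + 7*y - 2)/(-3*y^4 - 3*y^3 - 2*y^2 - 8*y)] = (12*y^5 + 69*y^4 + 18*y^3 - 20*y^2 - 8*y - 16)/(y^2*(9*y^6 + 18*y^5 + 21*y^4 + 60*y^3 + 52*y^2 + 32*y + 64))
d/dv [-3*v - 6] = -3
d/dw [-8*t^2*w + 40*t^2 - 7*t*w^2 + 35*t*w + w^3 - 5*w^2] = -8*t^2 - 14*t*w + 35*t + 3*w^2 - 10*w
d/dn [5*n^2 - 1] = 10*n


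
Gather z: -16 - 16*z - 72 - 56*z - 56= -72*z - 144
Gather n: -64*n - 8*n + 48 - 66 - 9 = -72*n - 27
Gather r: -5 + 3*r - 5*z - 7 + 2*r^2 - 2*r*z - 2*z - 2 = 2*r^2 + r*(3 - 2*z) - 7*z - 14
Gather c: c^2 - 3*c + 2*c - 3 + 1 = c^2 - c - 2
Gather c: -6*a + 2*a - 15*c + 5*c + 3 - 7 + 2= -4*a - 10*c - 2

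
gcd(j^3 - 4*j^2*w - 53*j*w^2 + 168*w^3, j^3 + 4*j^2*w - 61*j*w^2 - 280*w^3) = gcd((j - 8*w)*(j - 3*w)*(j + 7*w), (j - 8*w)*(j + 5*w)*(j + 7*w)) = -j^2 + j*w + 56*w^2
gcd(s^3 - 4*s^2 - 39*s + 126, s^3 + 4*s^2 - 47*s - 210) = s^2 - s - 42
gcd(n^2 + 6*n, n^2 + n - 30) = n + 6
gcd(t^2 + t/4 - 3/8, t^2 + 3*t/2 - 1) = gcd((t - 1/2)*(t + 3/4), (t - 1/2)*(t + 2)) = t - 1/2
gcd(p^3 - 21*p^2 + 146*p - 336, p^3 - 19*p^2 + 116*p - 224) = p^2 - 15*p + 56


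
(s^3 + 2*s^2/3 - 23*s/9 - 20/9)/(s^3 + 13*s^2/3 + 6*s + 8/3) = (s - 5/3)/(s + 2)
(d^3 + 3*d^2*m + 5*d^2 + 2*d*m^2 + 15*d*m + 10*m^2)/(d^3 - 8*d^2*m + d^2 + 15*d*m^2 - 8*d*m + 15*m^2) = (d^3 + 3*d^2*m + 5*d^2 + 2*d*m^2 + 15*d*m + 10*m^2)/(d^3 - 8*d^2*m + d^2 + 15*d*m^2 - 8*d*m + 15*m^2)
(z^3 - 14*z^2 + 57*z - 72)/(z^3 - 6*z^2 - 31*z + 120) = (z - 3)/(z + 5)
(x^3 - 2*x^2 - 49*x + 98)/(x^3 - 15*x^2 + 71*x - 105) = (x^2 + 5*x - 14)/(x^2 - 8*x + 15)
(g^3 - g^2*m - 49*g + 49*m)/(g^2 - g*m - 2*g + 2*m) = (g^2 - 49)/(g - 2)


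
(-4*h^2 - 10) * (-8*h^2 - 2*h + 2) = 32*h^4 + 8*h^3 + 72*h^2 + 20*h - 20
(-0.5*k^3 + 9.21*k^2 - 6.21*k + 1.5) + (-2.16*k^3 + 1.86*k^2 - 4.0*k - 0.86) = -2.66*k^3 + 11.07*k^2 - 10.21*k + 0.64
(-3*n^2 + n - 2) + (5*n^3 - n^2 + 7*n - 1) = 5*n^3 - 4*n^2 + 8*n - 3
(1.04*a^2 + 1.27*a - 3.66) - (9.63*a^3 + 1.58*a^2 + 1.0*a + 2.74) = -9.63*a^3 - 0.54*a^2 + 0.27*a - 6.4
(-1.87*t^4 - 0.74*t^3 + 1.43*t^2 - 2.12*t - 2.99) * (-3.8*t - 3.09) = 7.106*t^5 + 8.5903*t^4 - 3.1474*t^3 + 3.6373*t^2 + 17.9128*t + 9.2391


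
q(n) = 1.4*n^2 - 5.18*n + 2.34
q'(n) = 2.8*n - 5.18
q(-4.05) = 46.28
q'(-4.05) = -16.52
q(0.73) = -0.70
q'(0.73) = -3.14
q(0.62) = -0.33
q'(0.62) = -3.44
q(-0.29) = 3.96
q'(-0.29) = -5.99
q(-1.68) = 14.99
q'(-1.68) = -9.88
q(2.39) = -2.04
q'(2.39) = 1.51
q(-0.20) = 3.43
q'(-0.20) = -5.74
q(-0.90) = 8.14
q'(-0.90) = -7.70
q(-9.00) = 162.36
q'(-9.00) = -30.38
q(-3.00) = 30.48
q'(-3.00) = -13.58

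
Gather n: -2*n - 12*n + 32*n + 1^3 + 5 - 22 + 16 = 18*n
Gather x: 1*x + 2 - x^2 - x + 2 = 4 - x^2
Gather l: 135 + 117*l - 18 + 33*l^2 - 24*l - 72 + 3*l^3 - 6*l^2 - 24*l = 3*l^3 + 27*l^2 + 69*l + 45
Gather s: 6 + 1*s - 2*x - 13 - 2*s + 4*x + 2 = -s + 2*x - 5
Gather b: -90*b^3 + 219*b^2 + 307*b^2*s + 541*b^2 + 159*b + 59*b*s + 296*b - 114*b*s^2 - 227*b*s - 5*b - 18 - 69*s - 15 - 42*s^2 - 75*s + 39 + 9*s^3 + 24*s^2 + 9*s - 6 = -90*b^3 + b^2*(307*s + 760) + b*(-114*s^2 - 168*s + 450) + 9*s^3 - 18*s^2 - 135*s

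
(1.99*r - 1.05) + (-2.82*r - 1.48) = -0.83*r - 2.53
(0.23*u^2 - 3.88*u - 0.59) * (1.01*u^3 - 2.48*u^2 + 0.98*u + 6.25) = 0.2323*u^5 - 4.4892*u^4 + 9.2519*u^3 - 0.9017*u^2 - 24.8282*u - 3.6875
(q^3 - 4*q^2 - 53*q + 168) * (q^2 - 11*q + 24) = q^5 - 15*q^4 + 15*q^3 + 655*q^2 - 3120*q + 4032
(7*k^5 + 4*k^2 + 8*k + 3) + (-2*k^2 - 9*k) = 7*k^5 + 2*k^2 - k + 3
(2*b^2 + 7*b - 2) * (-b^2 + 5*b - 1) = -2*b^4 + 3*b^3 + 35*b^2 - 17*b + 2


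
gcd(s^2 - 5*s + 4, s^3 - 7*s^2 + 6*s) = s - 1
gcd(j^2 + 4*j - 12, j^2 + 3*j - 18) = j + 6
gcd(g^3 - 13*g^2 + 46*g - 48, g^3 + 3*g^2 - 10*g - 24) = g - 3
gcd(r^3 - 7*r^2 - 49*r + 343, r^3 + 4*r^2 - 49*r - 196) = r^2 - 49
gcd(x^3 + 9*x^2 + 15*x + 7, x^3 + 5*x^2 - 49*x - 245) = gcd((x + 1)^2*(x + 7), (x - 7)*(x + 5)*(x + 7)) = x + 7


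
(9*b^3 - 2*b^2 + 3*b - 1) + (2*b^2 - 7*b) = 9*b^3 - 4*b - 1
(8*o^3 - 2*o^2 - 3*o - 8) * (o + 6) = 8*o^4 + 46*o^3 - 15*o^2 - 26*o - 48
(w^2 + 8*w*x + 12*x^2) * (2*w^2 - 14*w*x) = 2*w^4 + 2*w^3*x - 88*w^2*x^2 - 168*w*x^3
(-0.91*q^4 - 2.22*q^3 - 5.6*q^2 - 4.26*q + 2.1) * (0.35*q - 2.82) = -0.3185*q^5 + 1.7892*q^4 + 4.3004*q^3 + 14.301*q^2 + 12.7482*q - 5.922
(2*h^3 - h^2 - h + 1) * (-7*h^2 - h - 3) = -14*h^5 + 5*h^4 + 2*h^3 - 3*h^2 + 2*h - 3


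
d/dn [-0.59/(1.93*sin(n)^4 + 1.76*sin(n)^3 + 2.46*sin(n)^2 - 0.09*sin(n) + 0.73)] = (4.5548*sin(n)^3 + 3.1152*sin(n)^2 + 2.9028*sin(n) - 0.0531)*cos(n)/(1.93*sin(n)^4 + 1.76*sin(n)^3 + 2.46*sin(n)^2 - 0.09*sin(n) + 0.73)^2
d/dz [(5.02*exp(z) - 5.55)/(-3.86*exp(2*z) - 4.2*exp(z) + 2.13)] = (19.3772*exp(2*z) - 42.846*exp(z) - 12.6174)*exp(z)/(14.8996*exp(4*z) + 32.424*exp(3*z) + 1.1964*exp(2*z) - 17.892*exp(z) + 4.5369)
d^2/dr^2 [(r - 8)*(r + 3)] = 2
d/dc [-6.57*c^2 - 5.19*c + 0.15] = -13.14*c - 5.19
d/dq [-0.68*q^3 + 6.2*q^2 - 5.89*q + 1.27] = -2.04*q^2 + 12.4*q - 5.89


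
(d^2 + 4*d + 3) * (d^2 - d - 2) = d^4 + 3*d^3 - 3*d^2 - 11*d - 6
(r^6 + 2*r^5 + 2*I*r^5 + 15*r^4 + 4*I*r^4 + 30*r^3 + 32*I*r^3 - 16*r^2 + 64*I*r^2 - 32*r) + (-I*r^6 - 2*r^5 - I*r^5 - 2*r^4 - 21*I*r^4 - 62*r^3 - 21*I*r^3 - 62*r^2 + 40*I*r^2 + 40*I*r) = r^6 - I*r^6 + I*r^5 + 13*r^4 - 17*I*r^4 - 32*r^3 + 11*I*r^3 - 78*r^2 + 104*I*r^2 - 32*r + 40*I*r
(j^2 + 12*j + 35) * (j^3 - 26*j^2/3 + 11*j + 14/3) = j^5 + 10*j^4/3 - 58*j^3 - 500*j^2/3 + 441*j + 490/3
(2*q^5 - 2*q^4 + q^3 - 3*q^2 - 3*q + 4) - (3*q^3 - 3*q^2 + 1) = 2*q^5 - 2*q^4 - 2*q^3 - 3*q + 3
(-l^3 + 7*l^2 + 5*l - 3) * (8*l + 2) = -8*l^4 + 54*l^3 + 54*l^2 - 14*l - 6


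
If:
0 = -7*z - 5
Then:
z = -5/7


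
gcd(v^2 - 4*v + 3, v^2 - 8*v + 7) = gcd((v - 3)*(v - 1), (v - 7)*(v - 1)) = v - 1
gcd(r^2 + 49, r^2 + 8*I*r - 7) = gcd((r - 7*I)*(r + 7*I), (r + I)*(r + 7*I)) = r + 7*I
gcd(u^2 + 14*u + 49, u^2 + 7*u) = u + 7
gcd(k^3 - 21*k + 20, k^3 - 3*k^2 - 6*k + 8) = k^2 - 5*k + 4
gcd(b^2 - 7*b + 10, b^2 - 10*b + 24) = 1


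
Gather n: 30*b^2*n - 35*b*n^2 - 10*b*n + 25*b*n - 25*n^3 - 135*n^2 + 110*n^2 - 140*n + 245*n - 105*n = -25*n^3 + n^2*(-35*b - 25) + n*(30*b^2 + 15*b)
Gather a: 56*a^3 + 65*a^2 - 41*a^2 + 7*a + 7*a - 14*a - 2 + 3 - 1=56*a^3 + 24*a^2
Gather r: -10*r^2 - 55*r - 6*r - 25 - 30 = -10*r^2 - 61*r - 55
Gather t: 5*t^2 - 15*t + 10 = 5*t^2 - 15*t + 10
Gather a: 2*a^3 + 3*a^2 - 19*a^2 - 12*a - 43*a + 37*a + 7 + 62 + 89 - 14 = 2*a^3 - 16*a^2 - 18*a + 144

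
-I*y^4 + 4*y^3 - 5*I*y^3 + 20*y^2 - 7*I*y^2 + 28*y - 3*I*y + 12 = (y + 1)*(y + 3)*(y + 4*I)*(-I*y - I)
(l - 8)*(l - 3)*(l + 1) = l^3 - 10*l^2 + 13*l + 24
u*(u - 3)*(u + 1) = u^3 - 2*u^2 - 3*u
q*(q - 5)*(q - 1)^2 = q^4 - 7*q^3 + 11*q^2 - 5*q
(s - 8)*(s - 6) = s^2 - 14*s + 48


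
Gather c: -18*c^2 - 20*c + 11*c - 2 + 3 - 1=-18*c^2 - 9*c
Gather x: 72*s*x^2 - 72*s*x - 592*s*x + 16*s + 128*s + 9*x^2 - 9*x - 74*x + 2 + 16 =144*s + x^2*(72*s + 9) + x*(-664*s - 83) + 18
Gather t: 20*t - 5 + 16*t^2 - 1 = 16*t^2 + 20*t - 6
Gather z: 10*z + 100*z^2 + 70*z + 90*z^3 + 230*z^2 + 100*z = 90*z^3 + 330*z^2 + 180*z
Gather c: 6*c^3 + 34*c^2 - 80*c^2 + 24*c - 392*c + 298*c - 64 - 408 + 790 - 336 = 6*c^3 - 46*c^2 - 70*c - 18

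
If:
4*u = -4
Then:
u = -1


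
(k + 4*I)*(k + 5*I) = k^2 + 9*I*k - 20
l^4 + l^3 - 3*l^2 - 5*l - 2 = (l - 2)*(l + 1)^3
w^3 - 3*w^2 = w^2*(w - 3)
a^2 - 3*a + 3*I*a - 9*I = (a - 3)*(a + 3*I)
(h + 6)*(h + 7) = h^2 + 13*h + 42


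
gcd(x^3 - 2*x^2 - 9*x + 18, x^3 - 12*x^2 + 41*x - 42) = x^2 - 5*x + 6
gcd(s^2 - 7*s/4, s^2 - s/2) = s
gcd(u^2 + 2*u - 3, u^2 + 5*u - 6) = u - 1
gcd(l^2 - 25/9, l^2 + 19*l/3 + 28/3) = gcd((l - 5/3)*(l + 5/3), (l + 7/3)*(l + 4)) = 1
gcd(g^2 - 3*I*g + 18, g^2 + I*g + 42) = g - 6*I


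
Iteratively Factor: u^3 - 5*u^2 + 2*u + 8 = (u - 4)*(u^2 - u - 2) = (u - 4)*(u + 1)*(u - 2)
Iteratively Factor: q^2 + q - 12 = (q - 3)*(q + 4)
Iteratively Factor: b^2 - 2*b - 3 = (b - 3)*(b + 1)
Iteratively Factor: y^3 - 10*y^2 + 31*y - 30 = (y - 2)*(y^2 - 8*y + 15) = (y - 5)*(y - 2)*(y - 3)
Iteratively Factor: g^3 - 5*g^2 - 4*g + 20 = (g + 2)*(g^2 - 7*g + 10) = (g - 2)*(g + 2)*(g - 5)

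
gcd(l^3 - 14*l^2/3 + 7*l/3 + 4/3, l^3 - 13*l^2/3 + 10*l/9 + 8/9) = l^2 - 11*l/3 - 4/3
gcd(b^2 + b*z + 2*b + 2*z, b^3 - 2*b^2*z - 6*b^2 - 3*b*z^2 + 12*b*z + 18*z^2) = b + z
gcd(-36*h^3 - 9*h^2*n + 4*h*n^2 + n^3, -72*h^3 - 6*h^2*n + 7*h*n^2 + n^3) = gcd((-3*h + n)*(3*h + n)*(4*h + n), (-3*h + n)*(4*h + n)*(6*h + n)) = 12*h^2 - h*n - n^2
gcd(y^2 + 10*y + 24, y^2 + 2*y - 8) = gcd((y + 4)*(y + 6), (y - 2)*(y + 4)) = y + 4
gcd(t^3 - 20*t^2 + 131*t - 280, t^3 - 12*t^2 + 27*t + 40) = t^2 - 13*t + 40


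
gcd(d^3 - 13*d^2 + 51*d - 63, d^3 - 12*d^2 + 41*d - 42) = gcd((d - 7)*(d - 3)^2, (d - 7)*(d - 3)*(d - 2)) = d^2 - 10*d + 21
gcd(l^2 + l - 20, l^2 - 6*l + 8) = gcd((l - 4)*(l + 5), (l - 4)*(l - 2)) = l - 4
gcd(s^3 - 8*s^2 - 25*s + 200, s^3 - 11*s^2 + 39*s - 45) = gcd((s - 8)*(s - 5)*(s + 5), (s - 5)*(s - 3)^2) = s - 5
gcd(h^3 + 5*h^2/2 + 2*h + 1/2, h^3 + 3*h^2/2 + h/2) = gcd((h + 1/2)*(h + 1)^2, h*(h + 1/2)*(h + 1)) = h^2 + 3*h/2 + 1/2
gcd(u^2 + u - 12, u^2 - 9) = u - 3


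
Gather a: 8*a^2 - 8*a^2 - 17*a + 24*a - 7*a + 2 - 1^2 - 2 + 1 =0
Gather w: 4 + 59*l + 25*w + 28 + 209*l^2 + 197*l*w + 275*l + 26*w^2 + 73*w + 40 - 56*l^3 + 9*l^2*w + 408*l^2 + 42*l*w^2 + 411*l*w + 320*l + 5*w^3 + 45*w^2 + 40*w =-56*l^3 + 617*l^2 + 654*l + 5*w^3 + w^2*(42*l + 71) + w*(9*l^2 + 608*l + 138) + 72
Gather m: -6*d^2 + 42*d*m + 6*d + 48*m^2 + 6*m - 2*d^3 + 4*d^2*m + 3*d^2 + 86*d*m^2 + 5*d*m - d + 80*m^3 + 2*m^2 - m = -2*d^3 - 3*d^2 + 5*d + 80*m^3 + m^2*(86*d + 50) + m*(4*d^2 + 47*d + 5)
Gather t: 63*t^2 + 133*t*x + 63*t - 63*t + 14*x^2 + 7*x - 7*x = 63*t^2 + 133*t*x + 14*x^2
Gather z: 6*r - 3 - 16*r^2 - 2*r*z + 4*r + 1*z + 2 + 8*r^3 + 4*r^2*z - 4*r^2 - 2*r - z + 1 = 8*r^3 - 20*r^2 + 8*r + z*(4*r^2 - 2*r)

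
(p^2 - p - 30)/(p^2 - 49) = (p^2 - p - 30)/(p^2 - 49)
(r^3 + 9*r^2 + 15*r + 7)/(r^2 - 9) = (r^3 + 9*r^2 + 15*r + 7)/(r^2 - 9)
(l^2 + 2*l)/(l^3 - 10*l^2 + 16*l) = (l + 2)/(l^2 - 10*l + 16)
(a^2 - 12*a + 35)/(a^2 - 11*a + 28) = (a - 5)/(a - 4)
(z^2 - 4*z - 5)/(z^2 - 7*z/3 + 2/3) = 3*(z^2 - 4*z - 5)/(3*z^2 - 7*z + 2)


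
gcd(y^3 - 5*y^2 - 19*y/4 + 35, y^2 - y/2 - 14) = y - 4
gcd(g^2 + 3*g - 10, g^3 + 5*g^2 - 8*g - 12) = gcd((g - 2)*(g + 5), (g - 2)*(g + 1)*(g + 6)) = g - 2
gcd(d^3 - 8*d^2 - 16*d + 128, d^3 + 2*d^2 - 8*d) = d + 4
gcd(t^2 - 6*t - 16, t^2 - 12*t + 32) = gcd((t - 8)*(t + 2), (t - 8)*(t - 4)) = t - 8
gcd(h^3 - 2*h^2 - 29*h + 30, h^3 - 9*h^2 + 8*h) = h - 1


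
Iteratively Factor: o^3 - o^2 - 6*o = (o + 2)*(o^2 - 3*o) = o*(o + 2)*(o - 3)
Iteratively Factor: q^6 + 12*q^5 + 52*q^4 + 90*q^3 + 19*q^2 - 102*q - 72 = (q + 3)*(q^5 + 9*q^4 + 25*q^3 + 15*q^2 - 26*q - 24) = (q + 3)*(q + 4)*(q^4 + 5*q^3 + 5*q^2 - 5*q - 6) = (q + 2)*(q + 3)*(q + 4)*(q^3 + 3*q^2 - q - 3) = (q - 1)*(q + 2)*(q + 3)*(q + 4)*(q^2 + 4*q + 3) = (q - 1)*(q + 1)*(q + 2)*(q + 3)*(q + 4)*(q + 3)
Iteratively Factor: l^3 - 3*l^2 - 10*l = (l - 5)*(l^2 + 2*l) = l*(l - 5)*(l + 2)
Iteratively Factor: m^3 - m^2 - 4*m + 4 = (m - 2)*(m^2 + m - 2) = (m - 2)*(m + 2)*(m - 1)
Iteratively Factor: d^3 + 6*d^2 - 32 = (d + 4)*(d^2 + 2*d - 8) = (d - 2)*(d + 4)*(d + 4)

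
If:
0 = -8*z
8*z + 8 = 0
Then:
No Solution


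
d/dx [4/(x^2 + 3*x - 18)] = 4*(-2*x - 3)/(x^2 + 3*x - 18)^2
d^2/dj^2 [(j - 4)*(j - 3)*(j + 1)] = 6*j - 12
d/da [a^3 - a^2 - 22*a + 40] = 3*a^2 - 2*a - 22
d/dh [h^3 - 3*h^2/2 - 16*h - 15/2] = 3*h^2 - 3*h - 16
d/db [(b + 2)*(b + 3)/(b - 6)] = (b^2 - 12*b - 36)/(b^2 - 12*b + 36)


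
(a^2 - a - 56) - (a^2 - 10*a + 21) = 9*a - 77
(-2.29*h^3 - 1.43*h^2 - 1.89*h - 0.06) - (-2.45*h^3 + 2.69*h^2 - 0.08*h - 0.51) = 0.16*h^3 - 4.12*h^2 - 1.81*h + 0.45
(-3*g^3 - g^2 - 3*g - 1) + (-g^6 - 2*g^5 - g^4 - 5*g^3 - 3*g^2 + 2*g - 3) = -g^6 - 2*g^5 - g^4 - 8*g^3 - 4*g^2 - g - 4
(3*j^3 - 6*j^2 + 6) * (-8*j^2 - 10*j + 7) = -24*j^5 + 18*j^4 + 81*j^3 - 90*j^2 - 60*j + 42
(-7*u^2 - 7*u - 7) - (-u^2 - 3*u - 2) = -6*u^2 - 4*u - 5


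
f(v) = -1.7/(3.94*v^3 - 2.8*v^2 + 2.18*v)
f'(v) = -1.7*(-11.82*v^2 + 5.6*v - 2.18)/(3.94*v^3 - 2.8*v^2 + 2.18*v)^2 = (20.094*v^2 - 9.52*v + 3.706)/(v^2*(3.94*v^2 - 2.8*v + 2.18)^2)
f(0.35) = -2.89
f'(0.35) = 8.18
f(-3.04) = 0.01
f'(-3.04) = 0.01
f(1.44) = -0.19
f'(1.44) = 0.38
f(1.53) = -0.16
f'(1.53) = 0.30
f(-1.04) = 0.17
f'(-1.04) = 0.37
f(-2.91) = 0.01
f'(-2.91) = 0.01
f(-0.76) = 0.34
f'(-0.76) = 0.90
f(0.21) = -4.58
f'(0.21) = 18.86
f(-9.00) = 0.00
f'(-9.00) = 0.00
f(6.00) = -0.00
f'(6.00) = 0.00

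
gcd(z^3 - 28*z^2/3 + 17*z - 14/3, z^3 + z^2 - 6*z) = z - 2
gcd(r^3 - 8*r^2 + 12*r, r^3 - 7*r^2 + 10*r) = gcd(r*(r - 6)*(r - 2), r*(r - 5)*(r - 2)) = r^2 - 2*r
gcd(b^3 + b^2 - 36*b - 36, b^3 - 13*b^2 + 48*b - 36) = b - 6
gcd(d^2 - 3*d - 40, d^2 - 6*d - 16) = d - 8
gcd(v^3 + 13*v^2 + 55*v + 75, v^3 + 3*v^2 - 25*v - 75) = v^2 + 8*v + 15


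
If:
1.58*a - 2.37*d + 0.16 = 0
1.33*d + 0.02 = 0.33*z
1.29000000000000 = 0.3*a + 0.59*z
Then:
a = 0.58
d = 0.45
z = 1.89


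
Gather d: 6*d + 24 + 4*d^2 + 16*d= 4*d^2 + 22*d + 24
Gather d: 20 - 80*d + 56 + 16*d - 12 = 64 - 64*d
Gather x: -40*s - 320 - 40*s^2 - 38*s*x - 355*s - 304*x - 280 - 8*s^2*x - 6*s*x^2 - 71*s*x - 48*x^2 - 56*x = -40*s^2 - 395*s + x^2*(-6*s - 48) + x*(-8*s^2 - 109*s - 360) - 600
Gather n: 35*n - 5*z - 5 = 35*n - 5*z - 5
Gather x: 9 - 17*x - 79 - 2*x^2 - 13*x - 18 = -2*x^2 - 30*x - 88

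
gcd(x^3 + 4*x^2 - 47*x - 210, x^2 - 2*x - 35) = x^2 - 2*x - 35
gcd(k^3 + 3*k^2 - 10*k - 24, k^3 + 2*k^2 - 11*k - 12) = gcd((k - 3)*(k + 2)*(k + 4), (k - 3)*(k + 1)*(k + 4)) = k^2 + k - 12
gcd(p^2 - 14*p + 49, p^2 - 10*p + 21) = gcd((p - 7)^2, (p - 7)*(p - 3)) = p - 7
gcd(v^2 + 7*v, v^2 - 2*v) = v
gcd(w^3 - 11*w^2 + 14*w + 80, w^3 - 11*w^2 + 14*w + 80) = w^3 - 11*w^2 + 14*w + 80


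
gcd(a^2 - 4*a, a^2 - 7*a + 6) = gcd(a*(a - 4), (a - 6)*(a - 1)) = 1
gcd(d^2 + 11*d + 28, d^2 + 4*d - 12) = 1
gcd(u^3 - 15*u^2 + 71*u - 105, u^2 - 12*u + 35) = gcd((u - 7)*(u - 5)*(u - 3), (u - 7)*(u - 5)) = u^2 - 12*u + 35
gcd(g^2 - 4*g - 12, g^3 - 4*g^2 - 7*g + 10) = g + 2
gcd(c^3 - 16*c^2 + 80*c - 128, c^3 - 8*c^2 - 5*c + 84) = c - 4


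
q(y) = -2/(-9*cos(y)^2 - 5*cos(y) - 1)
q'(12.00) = -0.16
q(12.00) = 0.17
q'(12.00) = -0.16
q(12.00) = 0.17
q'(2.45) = -1.83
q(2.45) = 0.80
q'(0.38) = 0.09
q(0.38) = 0.15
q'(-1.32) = -2.35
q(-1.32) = 0.72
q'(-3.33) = -0.21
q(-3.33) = 0.42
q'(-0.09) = -0.02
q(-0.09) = 0.13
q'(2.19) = -6.95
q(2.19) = 1.77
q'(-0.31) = -0.07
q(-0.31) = 0.14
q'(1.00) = 0.62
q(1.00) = 0.32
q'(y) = -2*(-18*sin(y)*cos(y) - 5*sin(y))/(-9*cos(y)^2 - 5*cos(y) - 1)^2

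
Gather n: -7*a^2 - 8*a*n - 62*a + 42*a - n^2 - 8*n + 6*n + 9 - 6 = -7*a^2 - 20*a - n^2 + n*(-8*a - 2) + 3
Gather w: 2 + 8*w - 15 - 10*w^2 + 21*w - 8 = -10*w^2 + 29*w - 21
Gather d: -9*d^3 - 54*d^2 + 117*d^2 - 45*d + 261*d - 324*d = -9*d^3 + 63*d^2 - 108*d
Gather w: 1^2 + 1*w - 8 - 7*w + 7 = -6*w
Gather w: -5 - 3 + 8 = 0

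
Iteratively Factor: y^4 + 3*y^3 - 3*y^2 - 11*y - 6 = (y + 3)*(y^3 - 3*y - 2) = (y - 2)*(y + 3)*(y^2 + 2*y + 1) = (y - 2)*(y + 1)*(y + 3)*(y + 1)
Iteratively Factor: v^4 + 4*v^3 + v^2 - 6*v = (v + 3)*(v^3 + v^2 - 2*v) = v*(v + 3)*(v^2 + v - 2) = v*(v + 2)*(v + 3)*(v - 1)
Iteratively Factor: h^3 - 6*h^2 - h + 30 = (h - 5)*(h^2 - h - 6) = (h - 5)*(h + 2)*(h - 3)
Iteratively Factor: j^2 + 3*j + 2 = (j + 2)*(j + 1)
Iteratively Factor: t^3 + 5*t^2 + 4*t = (t)*(t^2 + 5*t + 4) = t*(t + 4)*(t + 1)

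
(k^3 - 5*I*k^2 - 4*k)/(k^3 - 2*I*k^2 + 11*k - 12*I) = k/(k + 3*I)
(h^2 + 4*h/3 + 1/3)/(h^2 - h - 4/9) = 3*(h + 1)/(3*h - 4)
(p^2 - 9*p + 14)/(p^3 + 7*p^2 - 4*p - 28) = (p - 7)/(p^2 + 9*p + 14)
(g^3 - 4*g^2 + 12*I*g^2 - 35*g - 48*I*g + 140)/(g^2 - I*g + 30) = (g^2 + g*(-4 + 7*I) - 28*I)/(g - 6*I)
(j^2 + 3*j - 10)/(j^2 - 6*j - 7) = (-j^2 - 3*j + 10)/(-j^2 + 6*j + 7)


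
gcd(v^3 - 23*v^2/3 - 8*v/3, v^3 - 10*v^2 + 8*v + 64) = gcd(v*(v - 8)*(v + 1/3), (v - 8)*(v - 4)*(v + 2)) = v - 8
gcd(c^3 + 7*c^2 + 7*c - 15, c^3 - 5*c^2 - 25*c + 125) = c + 5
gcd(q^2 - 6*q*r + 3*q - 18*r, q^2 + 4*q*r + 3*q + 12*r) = q + 3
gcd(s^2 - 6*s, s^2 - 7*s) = s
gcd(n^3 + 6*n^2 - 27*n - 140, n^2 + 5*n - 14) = n + 7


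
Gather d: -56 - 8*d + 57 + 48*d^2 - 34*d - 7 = 48*d^2 - 42*d - 6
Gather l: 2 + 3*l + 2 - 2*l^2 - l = -2*l^2 + 2*l + 4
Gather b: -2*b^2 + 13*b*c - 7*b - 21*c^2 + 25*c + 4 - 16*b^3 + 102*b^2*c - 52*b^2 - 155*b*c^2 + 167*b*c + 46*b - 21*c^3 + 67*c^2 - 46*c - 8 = -16*b^3 + b^2*(102*c - 54) + b*(-155*c^2 + 180*c + 39) - 21*c^3 + 46*c^2 - 21*c - 4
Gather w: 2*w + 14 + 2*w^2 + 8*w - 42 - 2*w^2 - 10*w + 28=0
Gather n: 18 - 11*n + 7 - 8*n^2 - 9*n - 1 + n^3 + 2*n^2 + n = n^3 - 6*n^2 - 19*n + 24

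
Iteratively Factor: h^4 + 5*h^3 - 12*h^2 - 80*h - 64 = (h + 1)*(h^3 + 4*h^2 - 16*h - 64) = (h + 1)*(h + 4)*(h^2 - 16) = (h + 1)*(h + 4)^2*(h - 4)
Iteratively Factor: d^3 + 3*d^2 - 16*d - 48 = (d + 3)*(d^2 - 16) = (d + 3)*(d + 4)*(d - 4)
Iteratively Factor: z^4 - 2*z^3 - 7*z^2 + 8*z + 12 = (z + 1)*(z^3 - 3*z^2 - 4*z + 12) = (z - 2)*(z + 1)*(z^2 - z - 6) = (z - 2)*(z + 1)*(z + 2)*(z - 3)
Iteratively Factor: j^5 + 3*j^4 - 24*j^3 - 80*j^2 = (j)*(j^4 + 3*j^3 - 24*j^2 - 80*j) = j^2*(j^3 + 3*j^2 - 24*j - 80) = j^2*(j + 4)*(j^2 - j - 20) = j^2*(j - 5)*(j + 4)*(j + 4)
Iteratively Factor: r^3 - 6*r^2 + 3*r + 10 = (r - 2)*(r^2 - 4*r - 5) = (r - 2)*(r + 1)*(r - 5)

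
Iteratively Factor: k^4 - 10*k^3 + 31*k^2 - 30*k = (k - 2)*(k^3 - 8*k^2 + 15*k) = k*(k - 2)*(k^2 - 8*k + 15) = k*(k - 5)*(k - 2)*(k - 3)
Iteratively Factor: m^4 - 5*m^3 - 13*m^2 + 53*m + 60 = (m - 5)*(m^3 - 13*m - 12) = (m - 5)*(m + 1)*(m^2 - m - 12) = (m - 5)*(m + 1)*(m + 3)*(m - 4)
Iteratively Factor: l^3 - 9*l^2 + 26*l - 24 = (l - 3)*(l^2 - 6*l + 8) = (l - 3)*(l - 2)*(l - 4)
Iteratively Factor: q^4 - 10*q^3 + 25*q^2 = (q)*(q^3 - 10*q^2 + 25*q) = q^2*(q^2 - 10*q + 25) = q^2*(q - 5)*(q - 5)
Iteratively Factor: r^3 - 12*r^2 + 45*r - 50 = (r - 5)*(r^2 - 7*r + 10) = (r - 5)*(r - 2)*(r - 5)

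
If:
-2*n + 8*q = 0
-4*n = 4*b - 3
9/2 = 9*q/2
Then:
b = -13/4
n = 4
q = 1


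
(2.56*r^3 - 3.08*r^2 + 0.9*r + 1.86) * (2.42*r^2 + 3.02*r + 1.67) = 6.1952*r^5 + 0.277600000000001*r^4 - 2.8484*r^3 + 2.0756*r^2 + 7.1202*r + 3.1062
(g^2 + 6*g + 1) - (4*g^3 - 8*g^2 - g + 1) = -4*g^3 + 9*g^2 + 7*g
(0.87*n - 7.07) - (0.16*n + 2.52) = 0.71*n - 9.59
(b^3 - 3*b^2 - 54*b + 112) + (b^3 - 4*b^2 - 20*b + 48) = 2*b^3 - 7*b^2 - 74*b + 160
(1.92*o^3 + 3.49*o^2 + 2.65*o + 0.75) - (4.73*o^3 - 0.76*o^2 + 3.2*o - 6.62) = -2.81*o^3 + 4.25*o^2 - 0.55*o + 7.37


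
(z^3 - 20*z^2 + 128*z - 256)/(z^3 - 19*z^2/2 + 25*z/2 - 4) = 2*(z^2 - 12*z + 32)/(2*z^2 - 3*z + 1)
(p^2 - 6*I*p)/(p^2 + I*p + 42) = p/(p + 7*I)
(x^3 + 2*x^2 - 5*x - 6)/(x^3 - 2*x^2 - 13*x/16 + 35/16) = 16*(x^2 + x - 6)/(16*x^2 - 48*x + 35)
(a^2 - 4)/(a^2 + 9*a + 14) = (a - 2)/(a + 7)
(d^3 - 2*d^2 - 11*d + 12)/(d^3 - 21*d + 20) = (d + 3)/(d + 5)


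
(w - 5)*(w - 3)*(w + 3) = w^3 - 5*w^2 - 9*w + 45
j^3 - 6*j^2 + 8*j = j*(j - 4)*(j - 2)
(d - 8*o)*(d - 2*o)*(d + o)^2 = d^4 - 8*d^3*o - 3*d^2*o^2 + 22*d*o^3 + 16*o^4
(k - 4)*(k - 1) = k^2 - 5*k + 4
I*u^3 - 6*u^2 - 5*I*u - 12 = (u + 3*I)*(u + 4*I)*(I*u + 1)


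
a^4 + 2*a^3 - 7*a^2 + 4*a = a*(a - 1)^2*(a + 4)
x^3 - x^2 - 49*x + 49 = (x - 7)*(x - 1)*(x + 7)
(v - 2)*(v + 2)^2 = v^3 + 2*v^2 - 4*v - 8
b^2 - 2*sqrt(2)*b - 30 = (b - 5*sqrt(2))*(b + 3*sqrt(2))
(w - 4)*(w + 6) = w^2 + 2*w - 24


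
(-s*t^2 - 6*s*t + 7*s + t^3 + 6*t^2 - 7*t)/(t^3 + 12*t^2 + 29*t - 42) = (-s + t)/(t + 6)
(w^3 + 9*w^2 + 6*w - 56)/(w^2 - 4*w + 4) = (w^2 + 11*w + 28)/(w - 2)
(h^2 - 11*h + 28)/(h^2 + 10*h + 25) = (h^2 - 11*h + 28)/(h^2 + 10*h + 25)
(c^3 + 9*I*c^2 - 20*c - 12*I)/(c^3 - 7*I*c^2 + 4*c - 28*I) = (c^2 + 7*I*c - 6)/(c^2 - 9*I*c - 14)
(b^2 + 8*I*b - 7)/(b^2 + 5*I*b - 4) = (b + 7*I)/(b + 4*I)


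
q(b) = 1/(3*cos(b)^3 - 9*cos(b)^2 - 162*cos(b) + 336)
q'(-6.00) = 0.00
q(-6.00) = 0.01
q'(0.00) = 0.00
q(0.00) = 0.01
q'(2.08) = -0.00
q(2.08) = 0.00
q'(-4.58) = -0.00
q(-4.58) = 0.00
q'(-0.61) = 0.00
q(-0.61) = 0.01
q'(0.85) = -0.00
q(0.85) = 0.00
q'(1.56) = -0.00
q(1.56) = 0.00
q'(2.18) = -0.00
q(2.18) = 0.00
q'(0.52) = -0.00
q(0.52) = 0.01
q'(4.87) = 0.00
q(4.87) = 0.00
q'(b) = (9*sin(b)*cos(b)^2 - 18*sin(b)*cos(b) - 162*sin(b))/(3*cos(b)^3 - 9*cos(b)^2 - 162*cos(b) + 336)^2 = (cos(b)^2 - 2*cos(b) - 18)*sin(b)/(cos(b)^3 - 3*cos(b)^2 - 54*cos(b) + 112)^2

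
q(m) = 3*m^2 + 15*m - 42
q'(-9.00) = -39.00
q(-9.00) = 66.00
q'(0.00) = 15.00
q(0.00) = -42.00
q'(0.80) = 19.80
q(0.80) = -28.08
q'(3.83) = 37.98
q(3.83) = 59.46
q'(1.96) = 26.76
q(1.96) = -1.08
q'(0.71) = 19.26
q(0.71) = -29.84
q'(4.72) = 43.32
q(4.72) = 95.64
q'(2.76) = 31.56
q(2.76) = 22.25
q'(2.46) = 29.76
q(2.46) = 13.05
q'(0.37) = 17.22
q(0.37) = -36.04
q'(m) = 6*m + 15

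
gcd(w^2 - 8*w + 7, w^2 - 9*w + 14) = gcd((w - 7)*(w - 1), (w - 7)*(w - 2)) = w - 7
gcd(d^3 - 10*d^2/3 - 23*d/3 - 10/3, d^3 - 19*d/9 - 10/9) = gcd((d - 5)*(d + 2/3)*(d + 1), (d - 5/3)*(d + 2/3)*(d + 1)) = d^2 + 5*d/3 + 2/3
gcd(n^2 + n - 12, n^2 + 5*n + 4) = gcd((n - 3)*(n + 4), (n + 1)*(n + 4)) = n + 4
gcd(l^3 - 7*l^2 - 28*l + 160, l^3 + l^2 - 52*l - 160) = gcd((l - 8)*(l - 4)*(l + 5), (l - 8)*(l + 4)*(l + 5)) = l^2 - 3*l - 40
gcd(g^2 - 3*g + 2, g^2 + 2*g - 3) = g - 1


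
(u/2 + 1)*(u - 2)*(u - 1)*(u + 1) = u^4/2 - 5*u^2/2 + 2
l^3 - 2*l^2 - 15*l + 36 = (l - 3)^2*(l + 4)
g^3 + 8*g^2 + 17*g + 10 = (g + 1)*(g + 2)*(g + 5)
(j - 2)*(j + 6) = j^2 + 4*j - 12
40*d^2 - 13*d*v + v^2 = (-8*d + v)*(-5*d + v)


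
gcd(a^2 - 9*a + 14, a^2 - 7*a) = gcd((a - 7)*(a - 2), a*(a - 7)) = a - 7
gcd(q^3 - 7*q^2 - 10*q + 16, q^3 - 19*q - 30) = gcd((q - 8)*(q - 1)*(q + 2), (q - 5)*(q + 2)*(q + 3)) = q + 2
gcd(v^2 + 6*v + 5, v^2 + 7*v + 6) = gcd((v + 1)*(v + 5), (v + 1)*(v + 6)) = v + 1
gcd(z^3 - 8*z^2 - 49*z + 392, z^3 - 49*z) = z^2 - 49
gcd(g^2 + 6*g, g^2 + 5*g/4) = g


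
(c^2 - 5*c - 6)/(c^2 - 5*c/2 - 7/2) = 2*(c - 6)/(2*c - 7)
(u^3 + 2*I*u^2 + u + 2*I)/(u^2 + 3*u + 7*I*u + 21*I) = (u^3 + 2*I*u^2 + u + 2*I)/(u^2 + u*(3 + 7*I) + 21*I)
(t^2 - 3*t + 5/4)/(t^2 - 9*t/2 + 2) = (t - 5/2)/(t - 4)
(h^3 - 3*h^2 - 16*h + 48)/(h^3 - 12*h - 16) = (h^2 + h - 12)/(h^2 + 4*h + 4)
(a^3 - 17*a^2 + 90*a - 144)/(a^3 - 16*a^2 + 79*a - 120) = (a - 6)/(a - 5)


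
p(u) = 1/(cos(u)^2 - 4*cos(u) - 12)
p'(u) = (2*sin(u)*cos(u) - 4*sin(u))/(cos(u)^2 - 4*cos(u) - 12)^2 = 2*(cos(u) - 2)*sin(u)/(sin(u)^2 + 4*cos(u) + 11)^2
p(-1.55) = -0.08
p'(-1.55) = 0.03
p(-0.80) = -0.07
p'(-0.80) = 0.01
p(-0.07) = -0.07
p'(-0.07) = 0.00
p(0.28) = -0.07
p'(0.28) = -0.00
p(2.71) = -0.13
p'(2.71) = -0.04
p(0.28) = -0.07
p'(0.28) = -0.00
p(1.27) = -0.08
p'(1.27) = -0.02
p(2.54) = -0.12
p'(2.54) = -0.05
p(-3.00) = -0.14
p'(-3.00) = 0.02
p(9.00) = -0.13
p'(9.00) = -0.04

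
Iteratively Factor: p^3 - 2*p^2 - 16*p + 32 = (p + 4)*(p^2 - 6*p + 8) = (p - 2)*(p + 4)*(p - 4)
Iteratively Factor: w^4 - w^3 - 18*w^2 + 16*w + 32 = (w + 1)*(w^3 - 2*w^2 - 16*w + 32) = (w + 1)*(w + 4)*(w^2 - 6*w + 8) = (w - 2)*(w + 1)*(w + 4)*(w - 4)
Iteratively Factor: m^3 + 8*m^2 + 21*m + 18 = (m + 3)*(m^2 + 5*m + 6) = (m + 3)^2*(m + 2)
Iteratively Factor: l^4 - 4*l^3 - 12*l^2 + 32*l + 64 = (l + 2)*(l^3 - 6*l^2 + 32) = (l - 4)*(l + 2)*(l^2 - 2*l - 8) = (l - 4)*(l + 2)^2*(l - 4)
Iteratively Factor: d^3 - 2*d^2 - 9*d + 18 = (d - 3)*(d^2 + d - 6) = (d - 3)*(d + 3)*(d - 2)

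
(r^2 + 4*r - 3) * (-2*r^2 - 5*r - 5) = -2*r^4 - 13*r^3 - 19*r^2 - 5*r + 15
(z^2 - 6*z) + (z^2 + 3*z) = 2*z^2 - 3*z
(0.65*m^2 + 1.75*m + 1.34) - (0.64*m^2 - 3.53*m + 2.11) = 0.01*m^2 + 5.28*m - 0.77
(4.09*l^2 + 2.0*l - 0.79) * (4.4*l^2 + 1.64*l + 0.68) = 17.996*l^4 + 15.5076*l^3 + 2.5852*l^2 + 0.0644*l - 0.5372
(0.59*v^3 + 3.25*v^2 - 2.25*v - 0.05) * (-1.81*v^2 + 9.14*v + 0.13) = -1.0679*v^5 - 0.4899*v^4 + 33.8542*v^3 - 20.052*v^2 - 0.7495*v - 0.0065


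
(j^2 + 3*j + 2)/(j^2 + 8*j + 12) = (j + 1)/(j + 6)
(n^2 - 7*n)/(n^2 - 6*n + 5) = n*(n - 7)/(n^2 - 6*n + 5)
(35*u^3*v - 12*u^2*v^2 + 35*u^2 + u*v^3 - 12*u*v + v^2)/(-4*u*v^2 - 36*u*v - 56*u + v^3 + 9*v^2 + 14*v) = (-35*u^3*v + 12*u^2*v^2 - 35*u^2 - u*v^3 + 12*u*v - v^2)/(4*u*v^2 + 36*u*v + 56*u - v^3 - 9*v^2 - 14*v)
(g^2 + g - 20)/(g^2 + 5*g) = (g - 4)/g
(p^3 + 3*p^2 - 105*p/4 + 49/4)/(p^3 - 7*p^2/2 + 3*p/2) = (2*p^2 + 7*p - 49)/(2*p*(p - 3))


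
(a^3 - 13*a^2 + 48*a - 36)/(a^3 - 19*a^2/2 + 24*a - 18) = 2*(a^2 - 7*a + 6)/(2*a^2 - 7*a + 6)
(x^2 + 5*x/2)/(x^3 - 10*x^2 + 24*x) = (x + 5/2)/(x^2 - 10*x + 24)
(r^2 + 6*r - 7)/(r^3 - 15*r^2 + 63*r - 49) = (r + 7)/(r^2 - 14*r + 49)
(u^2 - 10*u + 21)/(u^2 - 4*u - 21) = (u - 3)/(u + 3)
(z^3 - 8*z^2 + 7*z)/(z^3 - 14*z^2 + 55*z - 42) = z/(z - 6)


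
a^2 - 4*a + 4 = (a - 2)^2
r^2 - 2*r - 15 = (r - 5)*(r + 3)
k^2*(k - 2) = k^3 - 2*k^2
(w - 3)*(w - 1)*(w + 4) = w^3 - 13*w + 12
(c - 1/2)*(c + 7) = c^2 + 13*c/2 - 7/2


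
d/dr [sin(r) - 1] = cos(r)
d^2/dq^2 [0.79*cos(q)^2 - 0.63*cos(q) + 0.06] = 0.63*cos(q) - 1.58*cos(2*q)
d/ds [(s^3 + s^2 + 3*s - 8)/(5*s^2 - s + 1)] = (5*s^4 - 2*s^3 - 13*s^2 + 82*s - 5)/(25*s^4 - 10*s^3 + 11*s^2 - 2*s + 1)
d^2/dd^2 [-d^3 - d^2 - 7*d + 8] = -6*d - 2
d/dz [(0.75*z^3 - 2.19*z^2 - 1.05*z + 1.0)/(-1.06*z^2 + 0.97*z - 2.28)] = (-0.795*z^4 + 1.455*z^3 - 8.3673*z^2 + 12.1064*z + 1.424)/(1.1236*z^4 - 2.0564*z^3 + 5.7745*z^2 - 4.4232*z + 5.1984)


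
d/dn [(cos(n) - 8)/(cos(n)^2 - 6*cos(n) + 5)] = (cos(n)^2 - 16*cos(n) + 43)*sin(n)/(cos(n)^2 - 6*cos(n) + 5)^2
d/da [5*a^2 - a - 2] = 10*a - 1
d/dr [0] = 0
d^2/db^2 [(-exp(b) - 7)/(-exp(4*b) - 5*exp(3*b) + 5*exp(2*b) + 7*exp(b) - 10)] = (9*exp(8*b) + 167*exp(7*b) + 895*exp(6*b) + 1143*exp(5*b) - 1931*exp(4*b) - 1595*exp(3*b) - 2115*exp(2*b) + 1813*exp(b) + 590)*exp(b)/(exp(12*b) + 15*exp(11*b) + 60*exp(10*b) - 46*exp(9*b) - 480*exp(8*b) + 360*exp(7*b) + 1522*exp(6*b) - 1710*exp(5*b) - 1785*exp(4*b) + 3257*exp(3*b) - 30*exp(2*b) - 2100*exp(b) + 1000)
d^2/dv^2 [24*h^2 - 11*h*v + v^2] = 2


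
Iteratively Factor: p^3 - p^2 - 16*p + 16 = (p - 1)*(p^2 - 16) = (p - 1)*(p + 4)*(p - 4)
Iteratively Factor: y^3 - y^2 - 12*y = (y + 3)*(y^2 - 4*y) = y*(y + 3)*(y - 4)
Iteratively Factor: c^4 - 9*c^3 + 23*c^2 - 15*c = (c)*(c^3 - 9*c^2 + 23*c - 15) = c*(c - 3)*(c^2 - 6*c + 5) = c*(c - 5)*(c - 3)*(c - 1)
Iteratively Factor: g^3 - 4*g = (g - 2)*(g^2 + 2*g) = g*(g - 2)*(g + 2)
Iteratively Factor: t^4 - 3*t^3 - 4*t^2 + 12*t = (t - 3)*(t^3 - 4*t) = (t - 3)*(t + 2)*(t^2 - 2*t) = (t - 3)*(t - 2)*(t + 2)*(t)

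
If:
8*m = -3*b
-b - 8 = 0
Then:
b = -8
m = 3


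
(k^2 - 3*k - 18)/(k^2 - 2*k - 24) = (k + 3)/(k + 4)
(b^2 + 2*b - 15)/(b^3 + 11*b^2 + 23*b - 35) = (b - 3)/(b^2 + 6*b - 7)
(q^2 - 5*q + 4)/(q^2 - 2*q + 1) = (q - 4)/(q - 1)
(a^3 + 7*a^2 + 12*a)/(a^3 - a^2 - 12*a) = (a + 4)/(a - 4)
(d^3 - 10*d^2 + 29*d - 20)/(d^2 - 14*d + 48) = (d^3 - 10*d^2 + 29*d - 20)/(d^2 - 14*d + 48)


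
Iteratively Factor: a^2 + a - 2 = (a - 1)*(a + 2)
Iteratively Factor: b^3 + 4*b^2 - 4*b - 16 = (b - 2)*(b^2 + 6*b + 8) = (b - 2)*(b + 2)*(b + 4)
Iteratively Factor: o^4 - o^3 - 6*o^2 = (o - 3)*(o^3 + 2*o^2) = o*(o - 3)*(o^2 + 2*o) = o^2*(o - 3)*(o + 2)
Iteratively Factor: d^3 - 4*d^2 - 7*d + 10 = (d + 2)*(d^2 - 6*d + 5) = (d - 5)*(d + 2)*(d - 1)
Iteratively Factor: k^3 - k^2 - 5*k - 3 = (k + 1)*(k^2 - 2*k - 3) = (k + 1)^2*(k - 3)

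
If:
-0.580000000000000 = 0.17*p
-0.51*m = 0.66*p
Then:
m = 4.42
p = -3.41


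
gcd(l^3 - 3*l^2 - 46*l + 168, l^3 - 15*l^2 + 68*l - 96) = l - 4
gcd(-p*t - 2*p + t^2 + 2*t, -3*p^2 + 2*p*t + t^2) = p - t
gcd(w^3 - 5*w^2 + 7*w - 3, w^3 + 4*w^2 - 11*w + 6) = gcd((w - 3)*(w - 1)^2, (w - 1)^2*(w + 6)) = w^2 - 2*w + 1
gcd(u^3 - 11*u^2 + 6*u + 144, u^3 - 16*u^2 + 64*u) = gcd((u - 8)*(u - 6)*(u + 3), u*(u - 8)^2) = u - 8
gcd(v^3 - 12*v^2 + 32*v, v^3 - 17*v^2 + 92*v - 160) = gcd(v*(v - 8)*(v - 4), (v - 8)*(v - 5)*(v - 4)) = v^2 - 12*v + 32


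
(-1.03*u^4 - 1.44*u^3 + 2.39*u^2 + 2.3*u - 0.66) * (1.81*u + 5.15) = -1.8643*u^5 - 7.9109*u^4 - 3.0901*u^3 + 16.4715*u^2 + 10.6504*u - 3.399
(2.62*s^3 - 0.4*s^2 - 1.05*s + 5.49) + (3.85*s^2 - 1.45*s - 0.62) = 2.62*s^3 + 3.45*s^2 - 2.5*s + 4.87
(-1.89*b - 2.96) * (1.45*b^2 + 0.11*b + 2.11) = -2.7405*b^3 - 4.4999*b^2 - 4.3135*b - 6.2456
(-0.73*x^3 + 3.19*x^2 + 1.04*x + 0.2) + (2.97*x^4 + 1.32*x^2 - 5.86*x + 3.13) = 2.97*x^4 - 0.73*x^3 + 4.51*x^2 - 4.82*x + 3.33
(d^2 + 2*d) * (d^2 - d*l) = d^4 - d^3*l + 2*d^3 - 2*d^2*l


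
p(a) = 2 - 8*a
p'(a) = -8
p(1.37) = -8.96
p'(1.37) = -8.00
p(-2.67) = 23.36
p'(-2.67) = -8.00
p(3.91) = -29.28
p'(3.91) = -8.00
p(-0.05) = 2.40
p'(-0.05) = -8.00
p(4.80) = -36.40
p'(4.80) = -8.00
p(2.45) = -17.60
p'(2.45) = -8.00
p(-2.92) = 25.36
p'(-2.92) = -8.00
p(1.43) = -9.44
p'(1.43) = -8.00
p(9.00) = -70.00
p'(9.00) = -8.00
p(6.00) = -46.00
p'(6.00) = -8.00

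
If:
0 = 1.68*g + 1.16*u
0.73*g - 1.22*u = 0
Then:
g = 0.00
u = 0.00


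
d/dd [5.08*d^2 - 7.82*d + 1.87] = 10.16*d - 7.82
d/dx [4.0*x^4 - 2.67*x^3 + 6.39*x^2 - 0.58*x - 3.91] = 16.0*x^3 - 8.01*x^2 + 12.78*x - 0.58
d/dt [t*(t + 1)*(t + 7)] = 3*t^2 + 16*t + 7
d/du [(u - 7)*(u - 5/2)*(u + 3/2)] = 3*u^2 - 16*u + 13/4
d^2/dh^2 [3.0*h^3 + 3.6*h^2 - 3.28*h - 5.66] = 18.0*h + 7.2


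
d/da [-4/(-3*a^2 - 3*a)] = 4*(-2*a - 1)/(3*a^2*(a + 1)^2)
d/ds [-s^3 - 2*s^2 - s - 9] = -3*s^2 - 4*s - 1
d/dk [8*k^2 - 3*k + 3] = 16*k - 3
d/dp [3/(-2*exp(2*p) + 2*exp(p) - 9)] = (12*exp(p) - 6)*exp(p)/(2*exp(2*p) - 2*exp(p) + 9)^2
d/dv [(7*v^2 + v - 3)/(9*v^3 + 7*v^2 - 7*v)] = (-63*v^4 - 18*v^3 + 25*v^2 + 42*v - 21)/(v^2*(81*v^4 + 126*v^3 - 77*v^2 - 98*v + 49))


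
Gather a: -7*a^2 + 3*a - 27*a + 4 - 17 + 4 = -7*a^2 - 24*a - 9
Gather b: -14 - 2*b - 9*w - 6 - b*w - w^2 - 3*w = b*(-w - 2) - w^2 - 12*w - 20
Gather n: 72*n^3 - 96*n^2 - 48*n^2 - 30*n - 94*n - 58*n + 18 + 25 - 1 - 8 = 72*n^3 - 144*n^2 - 182*n + 34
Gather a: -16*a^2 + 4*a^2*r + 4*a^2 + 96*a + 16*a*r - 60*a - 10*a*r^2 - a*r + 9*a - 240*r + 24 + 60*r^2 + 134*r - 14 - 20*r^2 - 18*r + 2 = a^2*(4*r - 12) + a*(-10*r^2 + 15*r + 45) + 40*r^2 - 124*r + 12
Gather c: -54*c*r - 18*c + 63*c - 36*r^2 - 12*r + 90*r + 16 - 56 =c*(45 - 54*r) - 36*r^2 + 78*r - 40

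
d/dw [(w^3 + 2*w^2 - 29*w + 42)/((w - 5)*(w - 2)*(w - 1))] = 2*(-5*w^2 + 26*w - 53)/(w^4 - 12*w^3 + 46*w^2 - 60*w + 25)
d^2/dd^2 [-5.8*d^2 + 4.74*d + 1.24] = -11.6000000000000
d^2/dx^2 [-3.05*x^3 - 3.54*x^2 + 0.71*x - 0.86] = -18.3*x - 7.08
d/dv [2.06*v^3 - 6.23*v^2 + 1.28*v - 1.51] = 6.18*v^2 - 12.46*v + 1.28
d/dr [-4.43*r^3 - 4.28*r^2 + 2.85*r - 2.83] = -13.29*r^2 - 8.56*r + 2.85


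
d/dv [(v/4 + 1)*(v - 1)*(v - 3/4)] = 3*v^2/4 + 9*v/8 - 25/16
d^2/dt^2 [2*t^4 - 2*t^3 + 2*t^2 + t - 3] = 24*t^2 - 12*t + 4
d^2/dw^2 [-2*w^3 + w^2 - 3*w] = 2 - 12*w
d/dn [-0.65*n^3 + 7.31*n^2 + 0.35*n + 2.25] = -1.95*n^2 + 14.62*n + 0.35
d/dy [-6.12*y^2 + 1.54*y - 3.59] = 1.54 - 12.24*y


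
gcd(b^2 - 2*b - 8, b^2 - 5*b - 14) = b + 2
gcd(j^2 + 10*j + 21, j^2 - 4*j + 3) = 1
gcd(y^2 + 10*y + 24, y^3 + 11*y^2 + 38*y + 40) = y + 4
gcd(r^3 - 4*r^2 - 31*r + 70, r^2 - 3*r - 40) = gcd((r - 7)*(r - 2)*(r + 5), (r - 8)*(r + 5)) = r + 5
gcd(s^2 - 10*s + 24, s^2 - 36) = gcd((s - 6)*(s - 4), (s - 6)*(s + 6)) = s - 6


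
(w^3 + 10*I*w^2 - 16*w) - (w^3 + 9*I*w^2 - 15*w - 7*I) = I*w^2 - w + 7*I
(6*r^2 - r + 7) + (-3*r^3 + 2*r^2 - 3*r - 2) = -3*r^3 + 8*r^2 - 4*r + 5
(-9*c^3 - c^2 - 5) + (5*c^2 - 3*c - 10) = -9*c^3 + 4*c^2 - 3*c - 15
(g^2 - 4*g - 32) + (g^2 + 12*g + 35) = 2*g^2 + 8*g + 3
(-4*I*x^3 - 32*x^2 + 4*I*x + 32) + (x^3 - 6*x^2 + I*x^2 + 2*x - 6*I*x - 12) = x^3 - 4*I*x^3 - 38*x^2 + I*x^2 + 2*x - 2*I*x + 20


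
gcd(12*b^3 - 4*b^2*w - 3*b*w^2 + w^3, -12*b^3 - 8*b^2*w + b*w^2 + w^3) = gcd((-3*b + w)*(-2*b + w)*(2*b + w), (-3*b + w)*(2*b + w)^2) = -6*b^2 - b*w + w^2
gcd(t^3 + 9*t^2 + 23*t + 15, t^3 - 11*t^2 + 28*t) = 1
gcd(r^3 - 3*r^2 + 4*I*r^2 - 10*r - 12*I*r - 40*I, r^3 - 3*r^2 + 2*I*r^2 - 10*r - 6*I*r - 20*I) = r^2 - 3*r - 10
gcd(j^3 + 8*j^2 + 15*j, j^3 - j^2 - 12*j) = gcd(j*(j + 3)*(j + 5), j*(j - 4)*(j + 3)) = j^2 + 3*j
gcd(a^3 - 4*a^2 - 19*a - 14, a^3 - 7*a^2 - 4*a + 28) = a^2 - 5*a - 14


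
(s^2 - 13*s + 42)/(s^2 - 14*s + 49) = (s - 6)/(s - 7)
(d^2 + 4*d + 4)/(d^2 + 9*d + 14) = (d + 2)/(d + 7)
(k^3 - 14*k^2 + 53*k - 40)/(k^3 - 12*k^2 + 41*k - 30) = (k - 8)/(k - 6)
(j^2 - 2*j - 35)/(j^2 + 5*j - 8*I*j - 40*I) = (j - 7)/(j - 8*I)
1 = 1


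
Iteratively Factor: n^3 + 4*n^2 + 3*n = (n + 1)*(n^2 + 3*n) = n*(n + 1)*(n + 3)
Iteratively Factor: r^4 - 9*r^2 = (r)*(r^3 - 9*r) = r^2*(r^2 - 9) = r^2*(r + 3)*(r - 3)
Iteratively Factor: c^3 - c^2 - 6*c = (c - 3)*(c^2 + 2*c) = c*(c - 3)*(c + 2)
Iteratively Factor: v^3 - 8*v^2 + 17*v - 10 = (v - 1)*(v^2 - 7*v + 10) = (v - 5)*(v - 1)*(v - 2)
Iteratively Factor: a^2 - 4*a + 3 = (a - 3)*(a - 1)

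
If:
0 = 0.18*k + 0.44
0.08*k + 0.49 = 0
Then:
No Solution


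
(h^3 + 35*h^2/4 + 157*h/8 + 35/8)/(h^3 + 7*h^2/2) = 1 + 21/(4*h) + 5/(4*h^2)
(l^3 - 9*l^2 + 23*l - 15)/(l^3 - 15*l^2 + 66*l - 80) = (l^2 - 4*l + 3)/(l^2 - 10*l + 16)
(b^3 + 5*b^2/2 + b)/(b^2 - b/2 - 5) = b*(2*b + 1)/(2*b - 5)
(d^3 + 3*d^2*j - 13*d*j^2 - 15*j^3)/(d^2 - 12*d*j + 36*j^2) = (d^3 + 3*d^2*j - 13*d*j^2 - 15*j^3)/(d^2 - 12*d*j + 36*j^2)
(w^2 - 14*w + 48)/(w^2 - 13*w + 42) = (w - 8)/(w - 7)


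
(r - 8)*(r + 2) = r^2 - 6*r - 16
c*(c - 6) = c^2 - 6*c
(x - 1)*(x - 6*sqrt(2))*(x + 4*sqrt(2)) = x^3 - 2*sqrt(2)*x^2 - x^2 - 48*x + 2*sqrt(2)*x + 48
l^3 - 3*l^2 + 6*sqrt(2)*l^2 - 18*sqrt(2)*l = l*(l - 3)*(l + 6*sqrt(2))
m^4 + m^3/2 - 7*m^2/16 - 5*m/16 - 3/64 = (m - 3/4)*(m + 1/4)*(m + 1/2)^2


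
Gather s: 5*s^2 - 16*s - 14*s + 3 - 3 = 5*s^2 - 30*s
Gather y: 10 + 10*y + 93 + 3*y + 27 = 13*y + 130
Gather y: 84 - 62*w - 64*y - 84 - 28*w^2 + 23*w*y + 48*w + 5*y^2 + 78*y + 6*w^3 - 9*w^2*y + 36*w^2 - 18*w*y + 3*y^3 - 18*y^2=6*w^3 + 8*w^2 - 14*w + 3*y^3 - 13*y^2 + y*(-9*w^2 + 5*w + 14)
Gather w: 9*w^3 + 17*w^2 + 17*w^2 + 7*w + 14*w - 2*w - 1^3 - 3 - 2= 9*w^3 + 34*w^2 + 19*w - 6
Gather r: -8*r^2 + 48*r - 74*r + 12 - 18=-8*r^2 - 26*r - 6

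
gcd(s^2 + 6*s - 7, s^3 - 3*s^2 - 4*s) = 1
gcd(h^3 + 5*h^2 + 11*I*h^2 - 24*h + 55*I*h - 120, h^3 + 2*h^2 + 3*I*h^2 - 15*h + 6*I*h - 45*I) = h^2 + h*(5 + 3*I) + 15*I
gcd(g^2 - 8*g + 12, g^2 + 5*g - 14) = g - 2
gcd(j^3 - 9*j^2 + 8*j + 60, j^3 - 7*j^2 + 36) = j^2 - 4*j - 12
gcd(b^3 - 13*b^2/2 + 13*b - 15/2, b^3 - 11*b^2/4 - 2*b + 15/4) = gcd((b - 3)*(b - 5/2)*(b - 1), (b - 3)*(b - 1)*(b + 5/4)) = b^2 - 4*b + 3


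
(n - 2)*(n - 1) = n^2 - 3*n + 2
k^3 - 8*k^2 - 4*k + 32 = (k - 8)*(k - 2)*(k + 2)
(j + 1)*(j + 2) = j^2 + 3*j + 2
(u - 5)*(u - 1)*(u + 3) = u^3 - 3*u^2 - 13*u + 15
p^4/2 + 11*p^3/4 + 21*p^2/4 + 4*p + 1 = (p/2 + 1/2)*(p + 1/2)*(p + 2)^2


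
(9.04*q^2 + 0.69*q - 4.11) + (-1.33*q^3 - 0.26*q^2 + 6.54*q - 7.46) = -1.33*q^3 + 8.78*q^2 + 7.23*q - 11.57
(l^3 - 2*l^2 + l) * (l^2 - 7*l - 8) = l^5 - 9*l^4 + 7*l^3 + 9*l^2 - 8*l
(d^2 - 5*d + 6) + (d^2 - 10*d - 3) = 2*d^2 - 15*d + 3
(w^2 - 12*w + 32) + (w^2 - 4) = 2*w^2 - 12*w + 28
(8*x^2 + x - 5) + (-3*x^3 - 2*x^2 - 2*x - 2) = -3*x^3 + 6*x^2 - x - 7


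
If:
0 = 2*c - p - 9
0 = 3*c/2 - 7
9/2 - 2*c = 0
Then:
No Solution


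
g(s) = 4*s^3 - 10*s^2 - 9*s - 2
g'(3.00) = 39.00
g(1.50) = -24.50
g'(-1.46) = 45.78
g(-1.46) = -22.62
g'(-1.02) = 23.88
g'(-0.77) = 13.51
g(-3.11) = -191.05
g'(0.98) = -17.08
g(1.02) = -17.34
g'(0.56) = -16.44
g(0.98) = -16.66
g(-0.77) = -2.83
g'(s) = 12*s^2 - 20*s - 9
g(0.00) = -2.00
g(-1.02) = -7.47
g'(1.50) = -12.00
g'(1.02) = -16.92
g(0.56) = -9.47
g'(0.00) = -9.00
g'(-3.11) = 169.27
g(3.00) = -11.00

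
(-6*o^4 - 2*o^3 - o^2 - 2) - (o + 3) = -6*o^4 - 2*o^3 - o^2 - o - 5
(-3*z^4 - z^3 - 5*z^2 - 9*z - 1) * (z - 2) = -3*z^5 + 5*z^4 - 3*z^3 + z^2 + 17*z + 2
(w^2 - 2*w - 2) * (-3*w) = -3*w^3 + 6*w^2 + 6*w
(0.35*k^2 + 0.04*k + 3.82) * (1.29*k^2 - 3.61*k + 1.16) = 0.4515*k^4 - 1.2119*k^3 + 5.1894*k^2 - 13.7438*k + 4.4312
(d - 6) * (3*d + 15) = 3*d^2 - 3*d - 90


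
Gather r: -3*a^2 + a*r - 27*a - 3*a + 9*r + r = -3*a^2 - 30*a + r*(a + 10)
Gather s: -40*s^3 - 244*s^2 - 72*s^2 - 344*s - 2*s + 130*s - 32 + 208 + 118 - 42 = -40*s^3 - 316*s^2 - 216*s + 252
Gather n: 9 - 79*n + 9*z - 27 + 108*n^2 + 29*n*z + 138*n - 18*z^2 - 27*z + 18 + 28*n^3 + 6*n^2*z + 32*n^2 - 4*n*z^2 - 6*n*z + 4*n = 28*n^3 + n^2*(6*z + 140) + n*(-4*z^2 + 23*z + 63) - 18*z^2 - 18*z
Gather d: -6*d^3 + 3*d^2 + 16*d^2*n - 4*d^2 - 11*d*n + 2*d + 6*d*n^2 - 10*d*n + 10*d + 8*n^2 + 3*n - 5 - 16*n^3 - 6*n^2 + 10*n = -6*d^3 + d^2*(16*n - 1) + d*(6*n^2 - 21*n + 12) - 16*n^3 + 2*n^2 + 13*n - 5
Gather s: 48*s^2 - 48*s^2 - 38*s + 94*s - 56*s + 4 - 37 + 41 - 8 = 0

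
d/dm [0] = 0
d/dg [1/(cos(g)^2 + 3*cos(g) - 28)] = (2*cos(g) + 3)*sin(g)/(cos(g)^2 + 3*cos(g) - 28)^2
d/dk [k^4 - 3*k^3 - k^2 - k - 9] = 4*k^3 - 9*k^2 - 2*k - 1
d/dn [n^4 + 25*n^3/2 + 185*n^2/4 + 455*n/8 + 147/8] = 4*n^3 + 75*n^2/2 + 185*n/2 + 455/8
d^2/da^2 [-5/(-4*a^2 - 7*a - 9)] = 10*(-16*a^2 - 28*a + (8*a + 7)^2 - 36)/(4*a^2 + 7*a + 9)^3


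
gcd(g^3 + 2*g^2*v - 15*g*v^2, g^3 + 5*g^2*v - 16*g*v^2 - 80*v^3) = g + 5*v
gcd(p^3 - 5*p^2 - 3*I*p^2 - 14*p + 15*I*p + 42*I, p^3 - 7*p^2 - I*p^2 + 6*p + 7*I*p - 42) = p^2 + p*(-7 - 3*I) + 21*I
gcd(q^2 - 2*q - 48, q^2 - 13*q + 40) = q - 8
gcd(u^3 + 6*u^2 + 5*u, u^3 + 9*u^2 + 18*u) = u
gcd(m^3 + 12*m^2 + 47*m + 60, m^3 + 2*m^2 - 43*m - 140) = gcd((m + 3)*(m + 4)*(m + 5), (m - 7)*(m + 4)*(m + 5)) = m^2 + 9*m + 20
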